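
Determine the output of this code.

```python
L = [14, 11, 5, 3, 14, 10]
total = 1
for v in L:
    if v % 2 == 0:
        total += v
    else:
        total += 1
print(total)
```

42

v=14: even, total = 1+14 = 15
v=11: not even, total = 15+1 = 16
v=5: not even, total = 16+1 = 17
v=3: not even, total = 17+1 = 18
v=14: even, total = 18+14 = 32
v=10: even, total = 32+10 = 42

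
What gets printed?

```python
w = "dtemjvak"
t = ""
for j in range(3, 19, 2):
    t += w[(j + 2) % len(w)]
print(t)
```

j=3: add w[5]='v' → 'v'
j=5: add w[7]='k' → 'vk'
j=7: add w[1]='t' → 'vkt'
j=9: add w[3]='m' → 'vktm'
j=11: add w[5]='v' → 'vktmv'
j=13: add w[7]='k' → 'vktmvk'
j=15: add w[1]='t' → 'vktmvkt'
j=17: add w[3]='m' → 'vktmvktm'

vktmvktm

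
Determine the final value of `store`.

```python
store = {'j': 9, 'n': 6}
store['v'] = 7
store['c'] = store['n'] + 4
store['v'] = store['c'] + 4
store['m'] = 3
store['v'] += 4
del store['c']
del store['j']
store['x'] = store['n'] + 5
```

store['v'] = 7 → {'j': 9, 'n': 6, 'v': 7}
store['c'] = store['n']+4 = 10 → {'j': 9, 'n': 6, 'v': 7, 'c': 10}
store['v'] = store['c']+4 = 14 → {'j': 9, 'n': 6, 'v': 14, 'c': 10}
store['m'] = 3 → {'j': 9, 'n': 6, 'v': 14, 'c': 10, 'm': 3}
store['v'] = 14+4 = 18 → {'j': 9, 'n': 6, 'v': 18, 'c': 10, 'm': 3}
del 'c' → {'j': 9, 'n': 6, 'v': 18, 'm': 3}
del 'j' → {'n': 6, 'v': 18, 'm': 3}
store['x'] = store['n']+5 = 11 → {'n': 6, 'v': 18, 'm': 3, 'x': 11}

{'n': 6, 'v': 18, 'm': 3, 'x': 11}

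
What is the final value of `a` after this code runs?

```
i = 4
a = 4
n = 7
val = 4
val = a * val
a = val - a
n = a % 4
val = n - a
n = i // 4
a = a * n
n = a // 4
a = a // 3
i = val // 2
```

val = 4*4 = 16
a = 16-4 = 12
n = 12%4 = 0
val = 0-12 = -12
n = 4//4 = 1
a = 12*1 = 12
n = 12//4 = 3
a = 12//3 = 4
i = (-12)//2 = -6

4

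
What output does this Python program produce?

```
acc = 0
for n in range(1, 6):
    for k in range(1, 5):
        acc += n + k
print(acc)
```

110

n=1,k=1: acc = 0+2 = 2
n=1,k=2: acc = 2+3 = 5
n=1,k=3: acc = 5+4 = 9
n=1,k=4: acc = 9+5 = 14
n=2,k=1: acc = 14+3 = 17
n=2,k=2: acc = 17+4 = 21
n=2,k=3: acc = 21+5 = 26
n=2,k=4: acc = 26+6 = 32
n=3,k=1: acc = 32+4 = 36
n=3,k=2: acc = 36+5 = 41
n=3,k=3: acc = 41+6 = 47
n=3,k=4: acc = 47+7 = 54
n=4,k=1: acc = 54+5 = 59
n=4,k=2: acc = 59+6 = 65
n=4,k=3: acc = 65+7 = 72
n=4,k=4: acc = 72+8 = 80
n=5,k=1: acc = 80+6 = 86
n=5,k=2: acc = 86+7 = 93
n=5,k=3: acc = 93+8 = 101
n=5,k=4: acc = 101+9 = 110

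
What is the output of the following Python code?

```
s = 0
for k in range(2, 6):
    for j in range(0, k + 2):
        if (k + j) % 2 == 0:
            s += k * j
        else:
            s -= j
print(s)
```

54

k=2,j=0: even sum, s = 0+0 = 0
k=2,j=1: odd sum, s = 0-1 = -1
k=2,j=2: even sum, s = (-1)+4 = 3
k=2,j=3: odd sum, s = 3-3 = 0
k=3,j=0: odd sum, s = 0-0 = 0
k=3,j=1: even sum, s = 0+3 = 3
k=3,j=2: odd sum, s = 3-2 = 1
k=3,j=3: even sum, s = 1+9 = 10
k=3,j=4: odd sum, s = 10-4 = 6
k=4,j=0: even sum, s = 6+0 = 6
k=4,j=1: odd sum, s = 6-1 = 5
k=4,j=2: even sum, s = 5+8 = 13
k=4,j=3: odd sum, s = 13-3 = 10
k=4,j=4: even sum, s = 10+16 = 26
k=4,j=5: odd sum, s = 26-5 = 21
k=5,j=0: odd sum, s = 21-0 = 21
k=5,j=1: even sum, s = 21+5 = 26
k=5,j=2: odd sum, s = 26-2 = 24
k=5,j=3: even sum, s = 24+15 = 39
k=5,j=4: odd sum, s = 39-4 = 35
k=5,j=5: even sum, s = 35+25 = 60
k=5,j=6: odd sum, s = 60-6 = 54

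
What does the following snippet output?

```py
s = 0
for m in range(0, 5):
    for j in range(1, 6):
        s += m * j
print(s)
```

150

m=0,j=1: s = 0+0 = 0
m=0,j=2: s = 0+0 = 0
m=0,j=3: s = 0+0 = 0
m=0,j=4: s = 0+0 = 0
m=0,j=5: s = 0+0 = 0
m=1,j=1: s = 0+1 = 1
m=1,j=2: s = 1+2 = 3
m=1,j=3: s = 3+3 = 6
m=1,j=4: s = 6+4 = 10
m=1,j=5: s = 10+5 = 15
m=2,j=1: s = 15+2 = 17
m=2,j=2: s = 17+4 = 21
m=2,j=3: s = 21+6 = 27
m=2,j=4: s = 27+8 = 35
m=2,j=5: s = 35+10 = 45
m=3,j=1: s = 45+3 = 48
m=3,j=2: s = 48+6 = 54
m=3,j=3: s = 54+9 = 63
m=3,j=4: s = 63+12 = 75
m=3,j=5: s = 75+15 = 90
m=4,j=1: s = 90+4 = 94
m=4,j=2: s = 94+8 = 102
m=4,j=3: s = 102+12 = 114
m=4,j=4: s = 114+16 = 130
m=4,j=5: s = 130+20 = 150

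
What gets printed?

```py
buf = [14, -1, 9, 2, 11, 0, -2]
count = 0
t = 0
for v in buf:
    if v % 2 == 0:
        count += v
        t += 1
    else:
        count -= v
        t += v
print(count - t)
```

v=14: even, count = 0+14 = 14; t=1
v=-1: not even, count = 14-(-1) = 15; t=0
v=9: not even, count = 15-9 = 6; t=9
v=2: even, count = 6+2 = 8; t=10
v=11: not even, count = 8-11 = -3; t=21
v=0: even, count = (-3)+0 = -3; t=22
v=-2: even, count = (-3)+(-2) = -5; t=23
count-t = (-5)-23 = -28

-28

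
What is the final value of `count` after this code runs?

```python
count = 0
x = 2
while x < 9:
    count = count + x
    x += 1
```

x=2: count = 0+2 = 2
x=3: count = 2+3 = 5
x=4: count = 5+4 = 9
x=5: count = 9+5 = 14
x=6: count = 14+6 = 20
x=7: count = 20+7 = 27
x=8: count = 27+8 = 35

35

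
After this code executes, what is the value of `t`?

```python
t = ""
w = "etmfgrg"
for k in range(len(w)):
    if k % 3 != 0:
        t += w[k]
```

k=0: skip
k=1: add 't' → 't'
k=2: add 'm' → 'tm'
k=3: skip
k=4: add 'g' → 'tmg'
k=5: add 'r' → 'tmgr'
k=6: skip

'tmgr'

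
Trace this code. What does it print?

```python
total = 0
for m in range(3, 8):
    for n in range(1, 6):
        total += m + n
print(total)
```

200

m=3,n=1: total = 0+4 = 4
m=3,n=2: total = 4+5 = 9
m=3,n=3: total = 9+6 = 15
m=3,n=4: total = 15+7 = 22
m=3,n=5: total = 22+8 = 30
m=4,n=1: total = 30+5 = 35
m=4,n=2: total = 35+6 = 41
m=4,n=3: total = 41+7 = 48
m=4,n=4: total = 48+8 = 56
m=4,n=5: total = 56+9 = 65
m=5,n=1: total = 65+6 = 71
m=5,n=2: total = 71+7 = 78
m=5,n=3: total = 78+8 = 86
m=5,n=4: total = 86+9 = 95
m=5,n=5: total = 95+10 = 105
m=6,n=1: total = 105+7 = 112
m=6,n=2: total = 112+8 = 120
m=6,n=3: total = 120+9 = 129
m=6,n=4: total = 129+10 = 139
m=6,n=5: total = 139+11 = 150
m=7,n=1: total = 150+8 = 158
m=7,n=2: total = 158+9 = 167
m=7,n=3: total = 167+10 = 177
m=7,n=4: total = 177+11 = 188
m=7,n=5: total = 188+12 = 200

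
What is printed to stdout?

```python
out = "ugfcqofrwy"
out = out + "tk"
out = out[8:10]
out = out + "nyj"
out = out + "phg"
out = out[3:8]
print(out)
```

+ 'tk' → 'ugfcqofrwytk'
slice [8:10] → 'wy'
+ 'nyj' → 'wynyj'
+ 'phg' → 'wynyjphg'
slice [3:8] → 'yjphg'

yjphg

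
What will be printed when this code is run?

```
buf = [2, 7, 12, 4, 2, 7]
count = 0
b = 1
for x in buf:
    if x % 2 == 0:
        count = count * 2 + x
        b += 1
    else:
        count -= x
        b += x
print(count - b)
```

-8

x=2: even, count = 0*2+2 = 2; b=2
x=7: not even, count = 2-7 = -5; b=9
x=12: even, count = (-5)*2+12 = 2; b=10
x=4: even, count = 2*2+4 = 8; b=11
x=2: even, count = 8*2+2 = 18; b=12
x=7: not even, count = 18-7 = 11; b=19
count-b = 11-19 = -8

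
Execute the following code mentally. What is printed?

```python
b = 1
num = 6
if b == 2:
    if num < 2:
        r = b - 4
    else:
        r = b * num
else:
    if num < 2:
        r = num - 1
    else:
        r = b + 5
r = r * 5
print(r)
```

30

b=1, num=6
b == 2 is False; num < 2 is False
→ r = b + 5 = 6
r = 6*5 = 30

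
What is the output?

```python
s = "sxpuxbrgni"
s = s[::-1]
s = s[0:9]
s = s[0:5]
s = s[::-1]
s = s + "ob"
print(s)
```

brgniob

reverse → 'ingrbxupxs'
slice [0:9] → 'ingrbxupx'
slice [0:5] → 'ingrb'
reverse → 'brgni'
+ 'ob' → 'brgniob'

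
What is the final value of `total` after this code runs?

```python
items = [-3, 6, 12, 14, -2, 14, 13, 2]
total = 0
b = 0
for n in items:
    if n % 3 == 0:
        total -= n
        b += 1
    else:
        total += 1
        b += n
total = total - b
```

n=-3: %3==0, total = 0-(-3) = 3; b=1
n=6: %3==0, total = 3-6 = -3; b=2
n=12: %3==0, total = (-3)-12 = -15; b=3
n=14: not %3==0, total = (-15)+1 = -14; b=17
n=-2: not %3==0, total = (-14)+1 = -13; b=15
n=14: not %3==0, total = (-13)+1 = -12; b=29
n=13: not %3==0, total = (-12)+1 = -11; b=42
n=2: not %3==0, total = (-11)+1 = -10; b=44
total-b = (-10)-44 = -54

-54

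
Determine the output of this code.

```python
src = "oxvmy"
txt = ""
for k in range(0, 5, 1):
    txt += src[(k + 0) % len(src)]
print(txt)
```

k=0: add src[0]='o' → 'o'
k=1: add src[1]='x' → 'ox'
k=2: add src[2]='v' → 'oxv'
k=3: add src[3]='m' → 'oxvm'
k=4: add src[4]='y' → 'oxvmy'

oxvmy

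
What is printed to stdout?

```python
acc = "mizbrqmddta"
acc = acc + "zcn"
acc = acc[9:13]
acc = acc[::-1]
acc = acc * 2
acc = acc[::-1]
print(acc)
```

tazctazc

+ 'zcn' → 'mizbrqmddtazcn'
slice [9:13] → 'tazc'
reverse → 'czat'
repeat ×2 → 'czatczat'
reverse → 'tazctazc'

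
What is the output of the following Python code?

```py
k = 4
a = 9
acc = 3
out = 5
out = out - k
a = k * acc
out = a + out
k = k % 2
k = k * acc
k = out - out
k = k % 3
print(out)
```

out = 5-4 = 1
a = 4*3 = 12
out = 12+1 = 13
k = 4%2 = 0
k = 0*3 = 0
k = 13-13 = 0
k = 0%3 = 0

13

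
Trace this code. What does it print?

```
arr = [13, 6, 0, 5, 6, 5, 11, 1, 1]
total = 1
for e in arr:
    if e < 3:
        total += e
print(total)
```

3

e=13: not <3
e=6: not <3
e=0: <3, total = 1+0 = 1
e=5: not <3
e=6: not <3
e=5: not <3
e=11: not <3
e=1: <3, total = 1+1 = 2
e=1: <3, total = 2+1 = 3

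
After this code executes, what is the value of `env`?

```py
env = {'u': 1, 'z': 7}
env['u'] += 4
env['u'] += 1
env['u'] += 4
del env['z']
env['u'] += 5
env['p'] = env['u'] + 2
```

{'u': 15, 'p': 17}

env['u'] = 1+4 = 5 → {'u': 5, 'z': 7}
env['u'] = 5+1 = 6 → {'u': 6, 'z': 7}
env['u'] = 6+4 = 10 → {'u': 10, 'z': 7}
del 'z' → {'u': 10}
env['u'] = 10+5 = 15 → {'u': 15}
env['p'] = env['u']+2 = 17 → {'u': 15, 'p': 17}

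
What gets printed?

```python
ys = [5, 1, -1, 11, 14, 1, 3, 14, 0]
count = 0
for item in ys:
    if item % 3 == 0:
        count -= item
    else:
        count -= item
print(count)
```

-48

item=5: not %3==0, count = 0-5 = -5
item=1: not %3==0, count = (-5)-1 = -6
item=-1: not %3==0, count = (-6)-(-1) = -5
item=11: not %3==0, count = (-5)-11 = -16
item=14: not %3==0, count = (-16)-14 = -30
item=1: not %3==0, count = (-30)-1 = -31
item=3: %3==0, count = (-31)-3 = -34
item=14: not %3==0, count = (-34)-14 = -48
item=0: %3==0, count = (-48)-0 = -48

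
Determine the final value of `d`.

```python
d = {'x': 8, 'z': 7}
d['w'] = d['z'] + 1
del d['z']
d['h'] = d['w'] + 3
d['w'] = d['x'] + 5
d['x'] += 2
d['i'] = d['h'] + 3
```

d['w'] = d['z']+1 = 8 → {'x': 8, 'z': 7, 'w': 8}
del 'z' → {'x': 8, 'w': 8}
d['h'] = d['w']+3 = 11 → {'x': 8, 'w': 8, 'h': 11}
d['w'] = d['x']+5 = 13 → {'x': 8, 'w': 13, 'h': 11}
d['x'] = 8+2 = 10 → {'x': 10, 'w': 13, 'h': 11}
d['i'] = d['h']+3 = 14 → {'x': 10, 'w': 13, 'h': 11, 'i': 14}

{'x': 10, 'w': 13, 'h': 11, 'i': 14}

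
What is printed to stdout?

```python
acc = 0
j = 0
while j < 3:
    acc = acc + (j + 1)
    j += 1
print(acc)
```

j=0: acc = 0+1 = 1
j=1: acc = 1+2 = 3
j=2: acc = 3+3 = 6

6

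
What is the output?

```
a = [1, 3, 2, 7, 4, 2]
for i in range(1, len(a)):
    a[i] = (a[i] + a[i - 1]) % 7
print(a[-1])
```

i=1: a[1] = (3+1)%7 = 4 → [1, 4, 2, 7, 4, 2]
i=2: a[2] = (2+4)%7 = 6 → [1, 4, 6, 7, 4, 2]
i=3: a[3] = (7+6)%7 = 6 → [1, 4, 6, 6, 4, 2]
i=4: a[4] = (4+6)%7 = 3 → [1, 4, 6, 6, 3, 2]
i=5: a[5] = (2+3)%7 = 5 → [1, 4, 6, 6, 3, 5]

5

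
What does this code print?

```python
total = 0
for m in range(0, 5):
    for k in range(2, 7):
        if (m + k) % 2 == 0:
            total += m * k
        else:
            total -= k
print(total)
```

m=0,k=2: even sum, total = 0+0 = 0
m=0,k=3: odd sum, total = 0-3 = -3
m=0,k=4: even sum, total = (-3)+0 = -3
m=0,k=5: odd sum, total = (-3)-5 = -8
m=0,k=6: even sum, total = (-8)+0 = -8
m=1,k=2: odd sum, total = (-8)-2 = -10
m=1,k=3: even sum, total = (-10)+3 = -7
m=1,k=4: odd sum, total = (-7)-4 = -11
m=1,k=5: even sum, total = (-11)+5 = -6
m=1,k=6: odd sum, total = (-6)-6 = -12
m=2,k=2: even sum, total = (-12)+4 = -8
m=2,k=3: odd sum, total = (-8)-3 = -11
m=2,k=4: even sum, total = (-11)+8 = -3
m=2,k=5: odd sum, total = (-3)-5 = -8
m=2,k=6: even sum, total = (-8)+12 = 4
m=3,k=2: odd sum, total = 4-2 = 2
m=3,k=3: even sum, total = 2+9 = 11
m=3,k=4: odd sum, total = 11-4 = 7
m=3,k=5: even sum, total = 7+15 = 22
m=3,k=6: odd sum, total = 22-6 = 16
m=4,k=2: even sum, total = 16+8 = 24
m=4,k=3: odd sum, total = 24-3 = 21
m=4,k=4: even sum, total = 21+16 = 37
m=4,k=5: odd sum, total = 37-5 = 32
m=4,k=6: even sum, total = 32+24 = 56

56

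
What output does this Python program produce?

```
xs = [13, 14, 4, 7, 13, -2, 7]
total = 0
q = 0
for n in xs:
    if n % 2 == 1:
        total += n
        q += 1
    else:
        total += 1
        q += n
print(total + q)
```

n=13: odd, total = 0+13 = 13; q=1
n=14: not odd, total = 13+1 = 14; q=15
n=4: not odd, total = 14+1 = 15; q=19
n=7: odd, total = 15+7 = 22; q=20
n=13: odd, total = 22+13 = 35; q=21
n=-2: not odd, total = 35+1 = 36; q=19
n=7: odd, total = 36+7 = 43; q=20
total+q = 43+20 = 63

63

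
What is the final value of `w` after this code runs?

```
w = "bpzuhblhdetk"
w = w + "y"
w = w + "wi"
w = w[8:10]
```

+ 'y' → 'bpzuhblhdetky'
+ 'wi' → 'bpzuhblhdetkywi'
slice [8:10] → 'de'

'de'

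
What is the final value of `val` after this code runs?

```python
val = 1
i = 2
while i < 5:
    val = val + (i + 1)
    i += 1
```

i=2: val = 1+3 = 4
i=3: val = 4+4 = 8
i=4: val = 8+5 = 13

13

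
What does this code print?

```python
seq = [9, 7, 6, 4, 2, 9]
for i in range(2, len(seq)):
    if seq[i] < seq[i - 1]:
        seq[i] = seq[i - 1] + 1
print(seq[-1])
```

11

i=2: 6<7, seq[2] = 7+1 = 8 → [9, 7, 8, 4, 2, 9]
i=3: 4<8, seq[3] = 8+1 = 9 → [9, 7, 8, 9, 2, 9]
i=4: 2<9, seq[4] = 9+1 = 10 → [9, 7, 8, 9, 10, 9]
i=5: 9<10, seq[5] = 10+1 = 11 → [9, 7, 8, 9, 10, 11]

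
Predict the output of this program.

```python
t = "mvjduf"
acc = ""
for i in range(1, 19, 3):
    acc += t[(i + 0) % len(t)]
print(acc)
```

i=1: add t[1]='v' → 'v'
i=4: add t[4]='u' → 'vu'
i=7: add t[1]='v' → 'vuv'
i=10: add t[4]='u' → 'vuvu'
i=13: add t[1]='v' → 'vuvuv'
i=16: add t[4]='u' → 'vuvuvu'

vuvuvu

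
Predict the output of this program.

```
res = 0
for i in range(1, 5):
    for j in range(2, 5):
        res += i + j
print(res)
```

i=1,j=2: res = 0+3 = 3
i=1,j=3: res = 3+4 = 7
i=1,j=4: res = 7+5 = 12
i=2,j=2: res = 12+4 = 16
i=2,j=3: res = 16+5 = 21
i=2,j=4: res = 21+6 = 27
i=3,j=2: res = 27+5 = 32
i=3,j=3: res = 32+6 = 38
i=3,j=4: res = 38+7 = 45
i=4,j=2: res = 45+6 = 51
i=4,j=3: res = 51+7 = 58
i=4,j=4: res = 58+8 = 66

66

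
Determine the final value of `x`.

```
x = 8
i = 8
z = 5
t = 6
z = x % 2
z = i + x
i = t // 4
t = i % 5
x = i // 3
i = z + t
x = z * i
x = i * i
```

289

z = 8%2 = 0
z = 8+8 = 16
i = 6//4 = 1
t = 1%5 = 1
x = 1//3 = 0
i = 16+1 = 17
x = 16*17 = 272
x = 17*17 = 289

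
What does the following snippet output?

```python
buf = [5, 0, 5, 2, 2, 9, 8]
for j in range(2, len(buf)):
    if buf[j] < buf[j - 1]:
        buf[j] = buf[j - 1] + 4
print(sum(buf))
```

j=2: 5>=0, unchanged → [5, 0, 5, 2, 2, 9, 8]
j=3: 2<5, buf[3] = 5+4 = 9 → [5, 0, 5, 9, 2, 9, 8]
j=4: 2<9, buf[4] = 9+4 = 13 → [5, 0, 5, 9, 13, 9, 8]
j=5: 9<13, buf[5] = 13+4 = 17 → [5, 0, 5, 9, 13, 17, 8]
j=6: 8<17, buf[6] = 17+4 = 21 → [5, 0, 5, 9, 13, 17, 21]
sum = 70

70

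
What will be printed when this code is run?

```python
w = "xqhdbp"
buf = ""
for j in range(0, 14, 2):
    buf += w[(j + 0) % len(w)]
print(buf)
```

xhbxhbx

j=0: add w[0]='x' → 'x'
j=2: add w[2]='h' → 'xh'
j=4: add w[4]='b' → 'xhb'
j=6: add w[0]='x' → 'xhbx'
j=8: add w[2]='h' → 'xhbxh'
j=10: add w[4]='b' → 'xhbxhb'
j=12: add w[0]='x' → 'xhbxhbx'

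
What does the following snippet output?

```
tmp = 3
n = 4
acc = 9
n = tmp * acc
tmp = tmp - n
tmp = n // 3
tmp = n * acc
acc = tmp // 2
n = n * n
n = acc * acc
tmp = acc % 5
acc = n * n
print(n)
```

14641

n = 3*9 = 27
tmp = 3-27 = -24
tmp = 27//3 = 9
tmp = 27*9 = 243
acc = 243//2 = 121
n = 27*27 = 729
n = 121*121 = 14641
tmp = 121%5 = 1
acc = 14641*14641 = 214358881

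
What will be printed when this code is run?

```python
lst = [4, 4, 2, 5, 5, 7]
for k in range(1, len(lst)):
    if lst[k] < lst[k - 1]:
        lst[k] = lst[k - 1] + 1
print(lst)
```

k=1: 4>=4, unchanged → [4, 4, 2, 5, 5, 7]
k=2: 2<4, lst[2] = 4+1 = 5 → [4, 4, 5, 5, 5, 7]
k=3: 5>=5, unchanged → [4, 4, 5, 5, 5, 7]
k=4: 5>=5, unchanged → [4, 4, 5, 5, 5, 7]
k=5: 7>=5, unchanged → [4, 4, 5, 5, 5, 7]

[4, 4, 5, 5, 5, 7]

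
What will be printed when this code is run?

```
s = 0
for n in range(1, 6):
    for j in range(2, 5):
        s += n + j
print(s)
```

n=1,j=2: s = 0+3 = 3
n=1,j=3: s = 3+4 = 7
n=1,j=4: s = 7+5 = 12
n=2,j=2: s = 12+4 = 16
n=2,j=3: s = 16+5 = 21
n=2,j=4: s = 21+6 = 27
n=3,j=2: s = 27+5 = 32
n=3,j=3: s = 32+6 = 38
n=3,j=4: s = 38+7 = 45
n=4,j=2: s = 45+6 = 51
n=4,j=3: s = 51+7 = 58
n=4,j=4: s = 58+8 = 66
n=5,j=2: s = 66+7 = 73
n=5,j=3: s = 73+8 = 81
n=5,j=4: s = 81+9 = 90

90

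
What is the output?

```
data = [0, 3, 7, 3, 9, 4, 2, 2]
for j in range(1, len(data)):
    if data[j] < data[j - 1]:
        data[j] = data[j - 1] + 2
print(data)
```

[0, 3, 7, 9, 9, 11, 13, 15]

j=1: 3>=0, unchanged → [0, 3, 7, 3, 9, 4, 2, 2]
j=2: 7>=3, unchanged → [0, 3, 7, 3, 9, 4, 2, 2]
j=3: 3<7, data[3] = 7+2 = 9 → [0, 3, 7, 9, 9, 4, 2, 2]
j=4: 9>=9, unchanged → [0, 3, 7, 9, 9, 4, 2, 2]
j=5: 4<9, data[5] = 9+2 = 11 → [0, 3, 7, 9, 9, 11, 2, 2]
j=6: 2<11, data[6] = 11+2 = 13 → [0, 3, 7, 9, 9, 11, 13, 2]
j=7: 2<13, data[7] = 13+2 = 15 → [0, 3, 7, 9, 9, 11, 13, 15]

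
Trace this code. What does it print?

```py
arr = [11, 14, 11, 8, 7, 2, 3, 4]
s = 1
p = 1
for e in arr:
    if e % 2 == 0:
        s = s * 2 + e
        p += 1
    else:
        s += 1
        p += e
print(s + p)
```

235

e=11: not even, s = 1+1 = 2; p=12
e=14: even, s = 2*2+14 = 18; p=13
e=11: not even, s = 18+1 = 19; p=24
e=8: even, s = 19*2+8 = 46; p=25
e=7: not even, s = 46+1 = 47; p=32
e=2: even, s = 47*2+2 = 96; p=33
e=3: not even, s = 96+1 = 97; p=36
e=4: even, s = 97*2+4 = 198; p=37
s+p = 198+37 = 235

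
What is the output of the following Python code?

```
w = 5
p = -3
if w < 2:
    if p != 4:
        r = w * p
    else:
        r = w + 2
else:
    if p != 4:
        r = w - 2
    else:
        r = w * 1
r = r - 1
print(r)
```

w=5, p=-3
w < 2 is False; p != 4 is True
→ r = w - 2 = 3
r = 3-1 = 2

2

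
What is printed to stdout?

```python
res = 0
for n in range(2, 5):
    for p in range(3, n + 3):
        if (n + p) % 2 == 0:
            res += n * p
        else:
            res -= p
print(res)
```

57

n=2,p=3: odd sum, res = 0-3 = -3
n=2,p=4: even sum, res = (-3)+8 = 5
n=3,p=3: even sum, res = 5+9 = 14
n=3,p=4: odd sum, res = 14-4 = 10
n=3,p=5: even sum, res = 10+15 = 25
n=4,p=3: odd sum, res = 25-3 = 22
n=4,p=4: even sum, res = 22+16 = 38
n=4,p=5: odd sum, res = 38-5 = 33
n=4,p=6: even sum, res = 33+24 = 57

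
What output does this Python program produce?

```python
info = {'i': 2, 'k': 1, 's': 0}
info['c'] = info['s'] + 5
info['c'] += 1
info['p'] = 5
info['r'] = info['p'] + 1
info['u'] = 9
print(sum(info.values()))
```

info['c'] = info['s']+5 = 5 → {'i': 2, 'k': 1, 's': 0, 'c': 5}
info['c'] = 5+1 = 6 → {'i': 2, 'k': 1, 's': 0, 'c': 6}
info['p'] = 5 → {'i': 2, 'k': 1, 's': 0, 'c': 6, 'p': 5}
info['r'] = info['p']+1 = 6 → {'i': 2, 'k': 1, 's': 0, 'c': 6, 'p': 5, 'r': 6}
info['u'] = 9 → {'i': 2, 'k': 1, 's': 0, 'c': 6, 'p': 5, 'r': 6, 'u': 9}
sum of values = 29

29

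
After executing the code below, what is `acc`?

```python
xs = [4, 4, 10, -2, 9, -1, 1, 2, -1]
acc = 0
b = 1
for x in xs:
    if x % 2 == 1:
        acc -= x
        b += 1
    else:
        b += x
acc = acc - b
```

-31

x=4: not odd; b=5
x=4: not odd; b=9
x=10: not odd; b=19
x=-2: not odd; b=17
x=9: odd, acc = 0-9 = -9; b=18
x=-1: odd, acc = (-9)-(-1) = -8; b=19
x=1: odd, acc = (-8)-1 = -9; b=20
x=2: not odd; b=22
x=-1: odd, acc = (-9)-(-1) = -8; b=23
acc-b = (-8)-23 = -31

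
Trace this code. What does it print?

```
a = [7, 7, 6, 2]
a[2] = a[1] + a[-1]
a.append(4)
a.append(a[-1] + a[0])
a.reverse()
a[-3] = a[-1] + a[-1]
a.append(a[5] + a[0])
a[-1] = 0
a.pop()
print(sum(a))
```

45

a[2] = a[1]+a[-1] = 7+2 = 9 → [7, 7, 9, 2]
append 4 → [7, 7, 9, 2, 4]
append a[-1]+a[0] = 4+7 = 11 → [7, 7, 9, 2, 4, 11]
reverse → [11, 4, 2, 9, 7, 7]
a[-3] = a[-1]+a[-1] = 7+7 = 14 → [11, 4, 2, 14, 7, 7]
append a[5]+a[0] = 7+11 = 18 → [11, 4, 2, 14, 7, 7, 18]
a[-1] = 0 → [11, 4, 2, 14, 7, 7, 0]
pop() removes 0 → [11, 4, 2, 14, 7, 7]
sum = 45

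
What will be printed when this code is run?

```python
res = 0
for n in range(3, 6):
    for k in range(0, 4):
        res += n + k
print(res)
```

n=3,k=0: res = 0+3 = 3
n=3,k=1: res = 3+4 = 7
n=3,k=2: res = 7+5 = 12
n=3,k=3: res = 12+6 = 18
n=4,k=0: res = 18+4 = 22
n=4,k=1: res = 22+5 = 27
n=4,k=2: res = 27+6 = 33
n=4,k=3: res = 33+7 = 40
n=5,k=0: res = 40+5 = 45
n=5,k=1: res = 45+6 = 51
n=5,k=2: res = 51+7 = 58
n=5,k=3: res = 58+8 = 66

66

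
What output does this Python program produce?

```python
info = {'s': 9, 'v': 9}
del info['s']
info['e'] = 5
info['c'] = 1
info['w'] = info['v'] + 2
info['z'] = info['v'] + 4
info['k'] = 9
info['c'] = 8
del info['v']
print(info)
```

{'e': 5, 'c': 8, 'w': 11, 'z': 13, 'k': 9}

del 's' → {'v': 9}
info['e'] = 5 → {'v': 9, 'e': 5}
info['c'] = 1 → {'v': 9, 'e': 5, 'c': 1}
info['w'] = info['v']+2 = 11 → {'v': 9, 'e': 5, 'c': 1, 'w': 11}
info['z'] = info['v']+4 = 13 → {'v': 9, 'e': 5, 'c': 1, 'w': 11, 'z': 13}
info['k'] = 9 → {'v': 9, 'e': 5, 'c': 1, 'w': 11, 'z': 13, 'k': 9}
info['c'] = 8 → {'v': 9, 'e': 5, 'c': 8, 'w': 11, 'z': 13, 'k': 9}
del 'v' → {'e': 5, 'c': 8, 'w': 11, 'z': 13, 'k': 9}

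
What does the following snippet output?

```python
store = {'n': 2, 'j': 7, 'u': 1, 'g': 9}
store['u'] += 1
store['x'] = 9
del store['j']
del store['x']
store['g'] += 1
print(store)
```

store['u'] = 1+1 = 2 → {'n': 2, 'j': 7, 'u': 2, 'g': 9}
store['x'] = 9 → {'n': 2, 'j': 7, 'u': 2, 'g': 9, 'x': 9}
del 'j' → {'n': 2, 'u': 2, 'g': 9, 'x': 9}
del 'x' → {'n': 2, 'u': 2, 'g': 9}
store['g'] = 9+1 = 10 → {'n': 2, 'u': 2, 'g': 10}

{'n': 2, 'u': 2, 'g': 10}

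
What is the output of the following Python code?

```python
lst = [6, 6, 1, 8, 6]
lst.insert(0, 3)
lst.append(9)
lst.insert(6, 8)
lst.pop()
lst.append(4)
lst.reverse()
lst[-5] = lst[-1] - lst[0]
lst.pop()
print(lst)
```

[4, 8, 6, -1, 1, 6, 6]

insert 3 at 0 → [3, 6, 6, 1, 8, 6]
append 9 → [3, 6, 6, 1, 8, 6, 9]
insert 8 at 6 → [3, 6, 6, 1, 8, 6, 8, 9]
pop() removes 9 → [3, 6, 6, 1, 8, 6, 8]
append 4 → [3, 6, 6, 1, 8, 6, 8, 4]
reverse → [4, 8, 6, 8, 1, 6, 6, 3]
lst[-5] = lst[-1]-lst[0] = 3-4 = -1 → [4, 8, 6, -1, 1, 6, 6, 3]
pop() removes 3 → [4, 8, 6, -1, 1, 6, 6]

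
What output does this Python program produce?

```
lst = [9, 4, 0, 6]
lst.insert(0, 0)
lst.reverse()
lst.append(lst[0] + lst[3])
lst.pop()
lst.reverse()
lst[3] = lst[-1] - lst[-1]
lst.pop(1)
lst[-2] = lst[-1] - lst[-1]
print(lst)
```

insert 0 at 0 → [0, 9, 4, 0, 6]
reverse → [6, 0, 4, 9, 0]
append lst[0]+lst[3] = 6+9 = 15 → [6, 0, 4, 9, 0, 15]
pop() removes 15 → [6, 0, 4, 9, 0]
reverse → [0, 9, 4, 0, 6]
lst[3] = lst[-1]-lst[-1] = 6-6 = 0 → [0, 9, 4, 0, 6]
pop(1) removes 9 → [0, 4, 0, 6]
lst[-2] = lst[-1]-lst[-1] = 6-6 = 0 → [0, 4, 0, 6]

[0, 4, 0, 6]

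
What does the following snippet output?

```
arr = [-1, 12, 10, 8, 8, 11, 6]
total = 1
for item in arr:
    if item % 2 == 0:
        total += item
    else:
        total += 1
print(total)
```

item=-1: not even, total = 1+1 = 2
item=12: even, total = 2+12 = 14
item=10: even, total = 14+10 = 24
item=8: even, total = 24+8 = 32
item=8: even, total = 32+8 = 40
item=11: not even, total = 40+1 = 41
item=6: even, total = 41+6 = 47

47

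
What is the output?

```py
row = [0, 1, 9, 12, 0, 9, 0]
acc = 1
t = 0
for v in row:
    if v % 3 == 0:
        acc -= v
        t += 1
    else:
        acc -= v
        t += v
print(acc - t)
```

-37

v=0: %3==0, acc = 1-0 = 1; t=1
v=1: not %3==0, acc = 1-1 = 0; t=2
v=9: %3==0, acc = 0-9 = -9; t=3
v=12: %3==0, acc = (-9)-12 = -21; t=4
v=0: %3==0, acc = (-21)-0 = -21; t=5
v=9: %3==0, acc = (-21)-9 = -30; t=6
v=0: %3==0, acc = (-30)-0 = -30; t=7
acc-t = (-30)-7 = -37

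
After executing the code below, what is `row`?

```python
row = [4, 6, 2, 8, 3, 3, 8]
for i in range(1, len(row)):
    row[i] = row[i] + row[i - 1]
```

[4, 10, 12, 20, 23, 26, 34]

i=1: row[1] = 6+4 = 10 → [4, 10, 2, 8, 3, 3, 8]
i=2: row[2] = 2+10 = 12 → [4, 10, 12, 8, 3, 3, 8]
i=3: row[3] = 8+12 = 20 → [4, 10, 12, 20, 3, 3, 8]
i=4: row[4] = 3+20 = 23 → [4, 10, 12, 20, 23, 3, 8]
i=5: row[5] = 3+23 = 26 → [4, 10, 12, 20, 23, 26, 8]
i=6: row[6] = 8+26 = 34 → [4, 10, 12, 20, 23, 26, 34]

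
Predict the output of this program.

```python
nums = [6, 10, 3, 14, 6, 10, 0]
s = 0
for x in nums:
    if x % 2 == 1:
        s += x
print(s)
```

3

x=6: not odd
x=10: not odd
x=3: odd, s = 0+3 = 3
x=14: not odd
x=6: not odd
x=10: not odd
x=0: not odd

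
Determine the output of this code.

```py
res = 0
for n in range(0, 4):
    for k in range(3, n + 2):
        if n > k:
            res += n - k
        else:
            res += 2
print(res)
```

6

n=2,k=3: not 2>3, res = 0+2 = 2
n=3,k=3: not 3>3, res = 2+2 = 4
n=3,k=4: not 3>4, res = 4+2 = 6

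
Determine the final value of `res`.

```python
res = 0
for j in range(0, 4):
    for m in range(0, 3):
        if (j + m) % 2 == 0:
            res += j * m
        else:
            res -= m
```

2

j=0,m=0: even sum, res = 0+0 = 0
j=0,m=1: odd sum, res = 0-1 = -1
j=0,m=2: even sum, res = (-1)+0 = -1
j=1,m=0: odd sum, res = (-1)-0 = -1
j=1,m=1: even sum, res = (-1)+1 = 0
j=1,m=2: odd sum, res = 0-2 = -2
j=2,m=0: even sum, res = (-2)+0 = -2
j=2,m=1: odd sum, res = (-2)-1 = -3
j=2,m=2: even sum, res = (-3)+4 = 1
j=3,m=0: odd sum, res = 1-0 = 1
j=3,m=1: even sum, res = 1+3 = 4
j=3,m=2: odd sum, res = 4-2 = 2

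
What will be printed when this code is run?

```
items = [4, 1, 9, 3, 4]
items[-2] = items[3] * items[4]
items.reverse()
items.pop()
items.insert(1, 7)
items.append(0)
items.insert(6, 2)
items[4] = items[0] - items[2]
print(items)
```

[4, 7, 12, 9, -8, 0, 2]

items[-2] = items[3]*items[4] = 3*4 = 12 → [4, 1, 9, 12, 4]
reverse → [4, 12, 9, 1, 4]
pop() removes 4 → [4, 12, 9, 1]
insert 7 at 1 → [4, 7, 12, 9, 1]
append 0 → [4, 7, 12, 9, 1, 0]
insert 2 at 6 → [4, 7, 12, 9, 1, 0, 2]
items[4] = items[0]-items[2] = 4-12 = -8 → [4, 7, 12, 9, -8, 0, 2]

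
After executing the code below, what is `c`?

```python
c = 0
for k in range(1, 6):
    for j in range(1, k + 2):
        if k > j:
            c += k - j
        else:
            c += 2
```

40

k=1,j=1: not 1>1, c = 0+2 = 2
k=1,j=2: not 1>2, c = 2+2 = 4
k=2,j=1: 2>1, c = 4+1 = 5
k=2,j=2: not 2>2, c = 5+2 = 7
k=2,j=3: not 2>3, c = 7+2 = 9
k=3,j=1: 3>1, c = 9+2 = 11
k=3,j=2: 3>2, c = 11+1 = 12
k=3,j=3: not 3>3, c = 12+2 = 14
k=3,j=4: not 3>4, c = 14+2 = 16
k=4,j=1: 4>1, c = 16+3 = 19
k=4,j=2: 4>2, c = 19+2 = 21
k=4,j=3: 4>3, c = 21+1 = 22
k=4,j=4: not 4>4, c = 22+2 = 24
k=4,j=5: not 4>5, c = 24+2 = 26
k=5,j=1: 5>1, c = 26+4 = 30
k=5,j=2: 5>2, c = 30+3 = 33
k=5,j=3: 5>3, c = 33+2 = 35
k=5,j=4: 5>4, c = 35+1 = 36
k=5,j=5: not 5>5, c = 36+2 = 38
k=5,j=6: not 5>6, c = 38+2 = 40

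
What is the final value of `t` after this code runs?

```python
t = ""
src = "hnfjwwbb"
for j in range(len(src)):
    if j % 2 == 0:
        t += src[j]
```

j=0: add 'h' → 'h'
j=1: skip
j=2: add 'f' → 'hf'
j=3: skip
j=4: add 'w' → 'hfw'
j=5: skip
j=6: add 'b' → 'hfwb'
j=7: skip

'hfwb'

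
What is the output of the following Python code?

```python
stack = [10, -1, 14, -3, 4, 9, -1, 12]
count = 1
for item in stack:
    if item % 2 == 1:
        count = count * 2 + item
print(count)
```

item=10: not odd
item=-1: odd, count = 1*2+(-1) = 1
item=14: not odd
item=-3: odd, count = 1*2+(-3) = -1
item=4: not odd
item=9: odd, count = (-1)*2+9 = 7
item=-1: odd, count = 7*2+(-1) = 13
item=12: not odd

13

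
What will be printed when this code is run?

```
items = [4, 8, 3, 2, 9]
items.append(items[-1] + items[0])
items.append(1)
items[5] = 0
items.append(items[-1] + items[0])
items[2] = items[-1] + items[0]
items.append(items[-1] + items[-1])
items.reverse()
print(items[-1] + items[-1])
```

append items[-1]+items[0] = 9+4 = 13 → [4, 8, 3, 2, 9, 13]
append 1 → [4, 8, 3, 2, 9, 13, 1]
items[5] = 0 → [4, 8, 3, 2, 9, 0, 1]
append items[-1]+items[0] = 1+4 = 5 → [4, 8, 3, 2, 9, 0, 1, 5]
items[2] = items[-1]+items[0] = 5+4 = 9 → [4, 8, 9, 2, 9, 0, 1, 5]
append items[-1]+items[-1] = 5+5 = 10 → [4, 8, 9, 2, 9, 0, 1, 5, 10]
reverse → [10, 5, 1, 0, 9, 2, 9, 8, 4]
items[-1]+items[-1] = 4+4 = 8

8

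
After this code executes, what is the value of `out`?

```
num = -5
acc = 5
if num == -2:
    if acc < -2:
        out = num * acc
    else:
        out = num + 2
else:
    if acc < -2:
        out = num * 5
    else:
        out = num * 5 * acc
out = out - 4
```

-129

num=-5, acc=5
num == -2 is False; acc < -2 is False
→ out = num * 5 * acc = -125
out = (-125)-4 = -129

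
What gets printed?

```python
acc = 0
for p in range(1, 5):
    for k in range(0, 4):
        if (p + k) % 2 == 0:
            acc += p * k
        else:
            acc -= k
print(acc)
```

16

p=1,k=0: odd sum, acc = 0-0 = 0
p=1,k=1: even sum, acc = 0+1 = 1
p=1,k=2: odd sum, acc = 1-2 = -1
p=1,k=3: even sum, acc = (-1)+3 = 2
p=2,k=0: even sum, acc = 2+0 = 2
p=2,k=1: odd sum, acc = 2-1 = 1
p=2,k=2: even sum, acc = 1+4 = 5
p=2,k=3: odd sum, acc = 5-3 = 2
p=3,k=0: odd sum, acc = 2-0 = 2
p=3,k=1: even sum, acc = 2+3 = 5
p=3,k=2: odd sum, acc = 5-2 = 3
p=3,k=3: even sum, acc = 3+9 = 12
p=4,k=0: even sum, acc = 12+0 = 12
p=4,k=1: odd sum, acc = 12-1 = 11
p=4,k=2: even sum, acc = 11+8 = 19
p=4,k=3: odd sum, acc = 19-3 = 16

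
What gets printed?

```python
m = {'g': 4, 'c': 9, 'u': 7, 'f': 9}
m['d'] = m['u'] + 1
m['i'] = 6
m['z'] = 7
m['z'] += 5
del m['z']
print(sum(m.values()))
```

43

m['d'] = m['u']+1 = 8 → {'g': 4, 'c': 9, 'u': 7, 'f': 9, 'd': 8}
m['i'] = 6 → {'g': 4, 'c': 9, 'u': 7, 'f': 9, 'd': 8, 'i': 6}
m['z'] = 7 → {'g': 4, 'c': 9, 'u': 7, 'f': 9, 'd': 8, 'i': 6, 'z': 7}
m['z'] = 7+5 = 12 → {'g': 4, 'c': 9, 'u': 7, 'f': 9, 'd': 8, 'i': 6, 'z': 12}
del 'z' → {'g': 4, 'c': 9, 'u': 7, 'f': 9, 'd': 8, 'i': 6}
sum of values = 43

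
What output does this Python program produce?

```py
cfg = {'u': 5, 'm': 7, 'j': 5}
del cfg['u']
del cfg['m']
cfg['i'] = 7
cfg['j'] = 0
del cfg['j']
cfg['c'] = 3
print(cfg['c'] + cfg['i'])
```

10

del 'u' → {'m': 7, 'j': 5}
del 'm' → {'j': 5}
cfg['i'] = 7 → {'j': 5, 'i': 7}
cfg['j'] = 0 → {'j': 0, 'i': 7}
del 'j' → {'i': 7}
cfg['c'] = 3 → {'i': 7, 'c': 3}
cfg['c']+cfg['i'] = 3+7 = 10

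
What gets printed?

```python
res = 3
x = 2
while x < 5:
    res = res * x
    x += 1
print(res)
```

x=2: res = 3*2 = 6
x=3: res = 6*3 = 18
x=4: res = 18*4 = 72

72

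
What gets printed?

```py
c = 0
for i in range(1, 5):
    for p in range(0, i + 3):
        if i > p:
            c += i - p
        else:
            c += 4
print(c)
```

i=1,p=0: 1>0, c = 0+1 = 1
i=1,p=1: not 1>1, c = 1+4 = 5
i=1,p=2: not 1>2, c = 5+4 = 9
i=1,p=3: not 1>3, c = 9+4 = 13
i=2,p=0: 2>0, c = 13+2 = 15
i=2,p=1: 2>1, c = 15+1 = 16
i=2,p=2: not 2>2, c = 16+4 = 20
i=2,p=3: not 2>3, c = 20+4 = 24
i=2,p=4: not 2>4, c = 24+4 = 28
i=3,p=0: 3>0, c = 28+3 = 31
i=3,p=1: 3>1, c = 31+2 = 33
i=3,p=2: 3>2, c = 33+1 = 34
i=3,p=3: not 3>3, c = 34+4 = 38
i=3,p=4: not 3>4, c = 38+4 = 42
i=3,p=5: not 3>5, c = 42+4 = 46
i=4,p=0: 4>0, c = 46+4 = 50
i=4,p=1: 4>1, c = 50+3 = 53
i=4,p=2: 4>2, c = 53+2 = 55
i=4,p=3: 4>3, c = 55+1 = 56
i=4,p=4: not 4>4, c = 56+4 = 60
i=4,p=5: not 4>5, c = 60+4 = 64
i=4,p=6: not 4>6, c = 64+4 = 68

68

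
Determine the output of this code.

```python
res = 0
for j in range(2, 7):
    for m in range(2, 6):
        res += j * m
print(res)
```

280

j=2,m=2: res = 0+4 = 4
j=2,m=3: res = 4+6 = 10
j=2,m=4: res = 10+8 = 18
j=2,m=5: res = 18+10 = 28
j=3,m=2: res = 28+6 = 34
j=3,m=3: res = 34+9 = 43
j=3,m=4: res = 43+12 = 55
j=3,m=5: res = 55+15 = 70
j=4,m=2: res = 70+8 = 78
j=4,m=3: res = 78+12 = 90
j=4,m=4: res = 90+16 = 106
j=4,m=5: res = 106+20 = 126
j=5,m=2: res = 126+10 = 136
j=5,m=3: res = 136+15 = 151
j=5,m=4: res = 151+20 = 171
j=5,m=5: res = 171+25 = 196
j=6,m=2: res = 196+12 = 208
j=6,m=3: res = 208+18 = 226
j=6,m=4: res = 226+24 = 250
j=6,m=5: res = 250+30 = 280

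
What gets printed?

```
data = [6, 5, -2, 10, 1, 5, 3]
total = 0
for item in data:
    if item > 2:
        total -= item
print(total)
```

-29

item=6: >2, total = 0-6 = -6
item=5: >2, total = (-6)-5 = -11
item=-2: not >2
item=10: >2, total = (-11)-10 = -21
item=1: not >2
item=5: >2, total = (-21)-5 = -26
item=3: >2, total = (-26)-3 = -29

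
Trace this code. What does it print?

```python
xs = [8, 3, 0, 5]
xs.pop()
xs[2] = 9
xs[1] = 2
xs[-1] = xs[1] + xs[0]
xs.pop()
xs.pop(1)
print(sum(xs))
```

8

pop() removes 5 → [8, 3, 0]
xs[2] = 9 → [8, 3, 9]
xs[1] = 2 → [8, 2, 9]
xs[-1] = xs[1]+xs[0] = 2+8 = 10 → [8, 2, 10]
pop() removes 10 → [8, 2]
pop(1) removes 2 → [8]
sum = 8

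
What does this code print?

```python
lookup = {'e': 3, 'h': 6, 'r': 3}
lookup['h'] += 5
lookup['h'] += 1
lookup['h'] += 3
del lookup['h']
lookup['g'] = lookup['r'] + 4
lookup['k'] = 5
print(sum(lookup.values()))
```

lookup['h'] = 6+5 = 11 → {'e': 3, 'h': 11, 'r': 3}
lookup['h'] = 11+1 = 12 → {'e': 3, 'h': 12, 'r': 3}
lookup['h'] = 12+3 = 15 → {'e': 3, 'h': 15, 'r': 3}
del 'h' → {'e': 3, 'r': 3}
lookup['g'] = lookup['r']+4 = 7 → {'e': 3, 'r': 3, 'g': 7}
lookup['k'] = 5 → {'e': 3, 'r': 3, 'g': 7, 'k': 5}
sum of values = 18

18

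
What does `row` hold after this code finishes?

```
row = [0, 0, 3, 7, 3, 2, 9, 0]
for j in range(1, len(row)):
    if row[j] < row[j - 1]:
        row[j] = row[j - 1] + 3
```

j=1: 0>=0, unchanged → [0, 0, 3, 7, 3, 2, 9, 0]
j=2: 3>=0, unchanged → [0, 0, 3, 7, 3, 2, 9, 0]
j=3: 7>=3, unchanged → [0, 0, 3, 7, 3, 2, 9, 0]
j=4: 3<7, row[4] = 7+3 = 10 → [0, 0, 3, 7, 10, 2, 9, 0]
j=5: 2<10, row[5] = 10+3 = 13 → [0, 0, 3, 7, 10, 13, 9, 0]
j=6: 9<13, row[6] = 13+3 = 16 → [0, 0, 3, 7, 10, 13, 16, 0]
j=7: 0<16, row[7] = 16+3 = 19 → [0, 0, 3, 7, 10, 13, 16, 19]

[0, 0, 3, 7, 10, 13, 16, 19]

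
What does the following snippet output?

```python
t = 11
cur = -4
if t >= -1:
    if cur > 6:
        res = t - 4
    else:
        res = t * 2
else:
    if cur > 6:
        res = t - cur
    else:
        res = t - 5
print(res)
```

t=11, cur=-4
t >= -1 is True; cur > 6 is False
→ res = t * 2 = 22

22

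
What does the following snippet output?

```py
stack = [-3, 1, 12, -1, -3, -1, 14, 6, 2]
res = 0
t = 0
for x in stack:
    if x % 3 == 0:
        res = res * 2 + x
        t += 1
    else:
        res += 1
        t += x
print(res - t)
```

x=-3: %3==0, res = 0*2+(-3) = -3; t=1
x=1: not %3==0, res = (-3)+1 = -2; t=2
x=12: %3==0, res = (-2)*2+12 = 8; t=3
x=-1: not %3==0, res = 8+1 = 9; t=2
x=-3: %3==0, res = 9*2+(-3) = 15; t=3
x=-1: not %3==0, res = 15+1 = 16; t=2
x=14: not %3==0, res = 16+1 = 17; t=16
x=6: %3==0, res = 17*2+6 = 40; t=17
x=2: not %3==0, res = 40+1 = 41; t=19
res-t = 41-19 = 22

22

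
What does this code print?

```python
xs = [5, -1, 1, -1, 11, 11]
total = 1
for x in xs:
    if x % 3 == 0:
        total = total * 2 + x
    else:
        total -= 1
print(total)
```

-5

x=5: not %3==0, total = 1-1 = 0
x=-1: not %3==0, total = 0-1 = -1
x=1: not %3==0, total = (-1)-1 = -2
x=-1: not %3==0, total = (-2)-1 = -3
x=11: not %3==0, total = (-3)-1 = -4
x=11: not %3==0, total = (-4)-1 = -5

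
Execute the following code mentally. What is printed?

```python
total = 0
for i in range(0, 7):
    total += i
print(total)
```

i=0: total = 0+0 = 0
i=1: total = 0+1 = 1
i=2: total = 1+2 = 3
i=3: total = 3+3 = 6
i=4: total = 6+4 = 10
i=5: total = 10+5 = 15
i=6: total = 15+6 = 21

21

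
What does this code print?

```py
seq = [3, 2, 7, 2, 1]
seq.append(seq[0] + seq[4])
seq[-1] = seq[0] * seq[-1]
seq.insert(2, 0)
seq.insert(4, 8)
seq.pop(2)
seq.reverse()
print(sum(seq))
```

35

append seq[0]+seq[4] = 3+1 = 4 → [3, 2, 7, 2, 1, 4]
seq[-1] = seq[0]*seq[-1] = 3*4 = 12 → [3, 2, 7, 2, 1, 12]
insert 0 at 2 → [3, 2, 0, 7, 2, 1, 12]
insert 8 at 4 → [3, 2, 0, 7, 8, 2, 1, 12]
pop(2) removes 0 → [3, 2, 7, 8, 2, 1, 12]
reverse → [12, 1, 2, 8, 7, 2, 3]
sum = 35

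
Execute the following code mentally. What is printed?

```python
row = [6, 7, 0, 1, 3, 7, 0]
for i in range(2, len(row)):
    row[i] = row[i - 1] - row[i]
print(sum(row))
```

i=2: row[2] = 7-0 = 7 → [6, 7, 7, 1, 3, 7, 0]
i=3: row[3] = 7-1 = 6 → [6, 7, 7, 6, 3, 7, 0]
i=4: row[4] = 6-3 = 3 → [6, 7, 7, 6, 3, 7, 0]
i=5: row[5] = 3-7 = -4 → [6, 7, 7, 6, 3, -4, 0]
i=6: row[6] = (-4)-0 = -4 → [6, 7, 7, 6, 3, -4, -4]
sum = 21

21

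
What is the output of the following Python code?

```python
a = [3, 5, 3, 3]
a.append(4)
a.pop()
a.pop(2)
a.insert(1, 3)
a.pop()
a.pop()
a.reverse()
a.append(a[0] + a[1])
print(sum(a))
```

append 4 → [3, 5, 3, 3, 4]
pop() removes 4 → [3, 5, 3, 3]
pop(2) removes 3 → [3, 5, 3]
insert 3 at 1 → [3, 3, 5, 3]
pop() removes 3 → [3, 3, 5]
pop() removes 5 → [3, 3]
reverse → [3, 3]
append a[0]+a[1] = 3+3 = 6 → [3, 3, 6]
sum = 12

12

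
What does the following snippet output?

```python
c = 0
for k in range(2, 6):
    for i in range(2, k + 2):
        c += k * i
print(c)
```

193

k=2,i=2: c = 0+4 = 4
k=2,i=3: c = 4+6 = 10
k=3,i=2: c = 10+6 = 16
k=3,i=3: c = 16+9 = 25
k=3,i=4: c = 25+12 = 37
k=4,i=2: c = 37+8 = 45
k=4,i=3: c = 45+12 = 57
k=4,i=4: c = 57+16 = 73
k=4,i=5: c = 73+20 = 93
k=5,i=2: c = 93+10 = 103
k=5,i=3: c = 103+15 = 118
k=5,i=4: c = 118+20 = 138
k=5,i=5: c = 138+25 = 163
k=5,i=6: c = 163+30 = 193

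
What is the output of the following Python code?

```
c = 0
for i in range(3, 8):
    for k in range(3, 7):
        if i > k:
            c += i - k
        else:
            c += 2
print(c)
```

40

i=3,k=3: not 3>3, c = 0+2 = 2
i=3,k=4: not 3>4, c = 2+2 = 4
i=3,k=5: not 3>5, c = 4+2 = 6
i=3,k=6: not 3>6, c = 6+2 = 8
i=4,k=3: 4>3, c = 8+1 = 9
i=4,k=4: not 4>4, c = 9+2 = 11
i=4,k=5: not 4>5, c = 11+2 = 13
i=4,k=6: not 4>6, c = 13+2 = 15
i=5,k=3: 5>3, c = 15+2 = 17
i=5,k=4: 5>4, c = 17+1 = 18
i=5,k=5: not 5>5, c = 18+2 = 20
i=5,k=6: not 5>6, c = 20+2 = 22
i=6,k=3: 6>3, c = 22+3 = 25
i=6,k=4: 6>4, c = 25+2 = 27
i=6,k=5: 6>5, c = 27+1 = 28
i=6,k=6: not 6>6, c = 28+2 = 30
i=7,k=3: 7>3, c = 30+4 = 34
i=7,k=4: 7>4, c = 34+3 = 37
i=7,k=5: 7>5, c = 37+2 = 39
i=7,k=6: 7>6, c = 39+1 = 40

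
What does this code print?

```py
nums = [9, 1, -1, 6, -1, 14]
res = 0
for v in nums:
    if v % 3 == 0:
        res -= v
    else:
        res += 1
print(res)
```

-11

v=9: %3==0, res = 0-9 = -9
v=1: not %3==0, res = (-9)+1 = -8
v=-1: not %3==0, res = (-8)+1 = -7
v=6: %3==0, res = (-7)-6 = -13
v=-1: not %3==0, res = (-13)+1 = -12
v=14: not %3==0, res = (-12)+1 = -11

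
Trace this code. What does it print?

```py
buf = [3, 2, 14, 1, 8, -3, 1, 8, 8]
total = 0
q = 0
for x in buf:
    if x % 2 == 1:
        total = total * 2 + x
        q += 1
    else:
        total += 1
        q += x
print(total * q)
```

1980

x=3: odd, total = 0*2+3 = 3; q=1
x=2: not odd, total = 3+1 = 4; q=3
x=14: not odd, total = 4+1 = 5; q=17
x=1: odd, total = 5*2+1 = 11; q=18
x=8: not odd, total = 11+1 = 12; q=26
x=-3: odd, total = 12*2+(-3) = 21; q=27
x=1: odd, total = 21*2+1 = 43; q=28
x=8: not odd, total = 43+1 = 44; q=36
x=8: not odd, total = 44+1 = 45; q=44
total*q = 45*44 = 1980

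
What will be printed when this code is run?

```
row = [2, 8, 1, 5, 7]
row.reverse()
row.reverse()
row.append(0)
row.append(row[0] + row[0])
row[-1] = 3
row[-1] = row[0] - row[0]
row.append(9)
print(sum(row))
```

reverse → [7, 5, 1, 8, 2]
reverse → [2, 8, 1, 5, 7]
append 0 → [2, 8, 1, 5, 7, 0]
append row[0]+row[0] = 2+2 = 4 → [2, 8, 1, 5, 7, 0, 4]
row[-1] = 3 → [2, 8, 1, 5, 7, 0, 3]
row[-1] = row[0]-row[0] = 2-2 = 0 → [2, 8, 1, 5, 7, 0, 0]
append 9 → [2, 8, 1, 5, 7, 0, 0, 9]
sum = 32

32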